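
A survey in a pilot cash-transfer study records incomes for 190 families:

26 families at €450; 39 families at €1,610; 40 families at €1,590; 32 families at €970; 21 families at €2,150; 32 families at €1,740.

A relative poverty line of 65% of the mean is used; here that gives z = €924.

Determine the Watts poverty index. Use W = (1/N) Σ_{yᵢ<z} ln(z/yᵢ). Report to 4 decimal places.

0.0985

Incomes under z: 26×€450 (q = 26 of N = 190).
ln(z/y) terms: ln(924/450) = 0.7195 (×26).
W = 18.706077 / 190 = 0.0985.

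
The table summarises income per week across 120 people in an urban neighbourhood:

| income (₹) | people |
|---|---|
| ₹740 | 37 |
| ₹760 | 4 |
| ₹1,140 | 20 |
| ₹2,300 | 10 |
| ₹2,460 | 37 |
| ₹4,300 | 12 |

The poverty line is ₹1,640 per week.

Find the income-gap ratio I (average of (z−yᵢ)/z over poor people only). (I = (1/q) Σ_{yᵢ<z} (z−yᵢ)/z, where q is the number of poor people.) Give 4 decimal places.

0.4680

Below z: 37×₹740, 4×₹760, 20×₹1,140 (q = 61 of N = 120).
Relative gaps: 0.5488 (×37), 0.5366 (×4), 0.3049 (×20); sum = 28.548780.
The income-gap ratio divides by q (the poor only): 28.548780 / 61 = 0.4680.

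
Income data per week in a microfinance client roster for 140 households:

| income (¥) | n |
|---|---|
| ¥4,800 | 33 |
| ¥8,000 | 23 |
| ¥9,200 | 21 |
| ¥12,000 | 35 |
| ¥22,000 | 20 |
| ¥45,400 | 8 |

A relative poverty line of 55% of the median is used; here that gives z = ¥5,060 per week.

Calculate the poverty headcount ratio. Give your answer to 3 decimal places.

0.236

33 of the 140 households have income below ¥5,060.
H = 33/140 = 0.236.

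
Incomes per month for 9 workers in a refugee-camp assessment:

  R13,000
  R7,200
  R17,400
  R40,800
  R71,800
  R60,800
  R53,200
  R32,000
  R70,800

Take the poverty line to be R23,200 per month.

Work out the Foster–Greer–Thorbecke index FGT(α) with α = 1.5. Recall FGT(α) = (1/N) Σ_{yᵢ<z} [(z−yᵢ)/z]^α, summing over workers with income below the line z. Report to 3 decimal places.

Incomes under z: R7,200, R13,000, R17,400 (q = 3 of N = 9).
Normalized shortfalls: (23200−7200)/23200 = 0.6897; (23200−13000)/23200 = 0.4397; (23200−17400)/23200 = 0.2500.
Raised to α = 1.5: 0.57273; 0.29152; 0.12500.
Sum = 0.989247; FGT(1.5) = 0.989247 / 9 = 0.110.

0.110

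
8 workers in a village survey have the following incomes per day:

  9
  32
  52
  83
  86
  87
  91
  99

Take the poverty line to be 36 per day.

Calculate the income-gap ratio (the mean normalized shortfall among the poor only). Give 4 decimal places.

0.4306

Poor units: 9, 32 (q = 2 of N = 8).
Shortfall ratios (z−y)/z: 0.7500, 0.1111; sum = 0.861111.
I averages over the q = 2 poor units only: 0.861111 / 2 = 0.4306.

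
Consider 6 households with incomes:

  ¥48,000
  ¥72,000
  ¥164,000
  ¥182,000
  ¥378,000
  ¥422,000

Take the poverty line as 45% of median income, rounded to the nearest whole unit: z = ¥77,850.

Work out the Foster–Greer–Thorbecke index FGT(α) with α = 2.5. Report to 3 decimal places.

0.015

Incomes under z: ¥48,000, ¥72,000 (q = 2 of N = 6).
Normalized shortfalls: (77850−48000)/77850 = 0.3834; (77850−72000)/77850 = 0.0751.
Raised to α = 2.5: 0.09104; 0.00155.
Sum = 0.092584; FGT(2.5) = 0.092584 / 6 = 0.015.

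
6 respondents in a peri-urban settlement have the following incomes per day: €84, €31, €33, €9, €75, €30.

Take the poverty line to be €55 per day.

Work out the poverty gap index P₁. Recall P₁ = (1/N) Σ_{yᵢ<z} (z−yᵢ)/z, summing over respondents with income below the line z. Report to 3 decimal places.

0.355

Below z: €9, €30, €31, €33 (q = 4 of N = 6).
Normalized shortfalls: (55−9)/55 = 0.8364; (55−30)/55 = 0.4545; (55−31)/55 = 0.4364; (55−33)/55 = 0.4000.
Σ = 2.127273. Dividing by the full population N = 6 gives P₁ = 0.355.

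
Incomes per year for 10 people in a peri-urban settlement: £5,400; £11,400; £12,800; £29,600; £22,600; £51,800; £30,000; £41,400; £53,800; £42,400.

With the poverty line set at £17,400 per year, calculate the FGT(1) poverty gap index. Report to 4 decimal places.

0.1299

Incomes under z: £5,400, £11,400, £12,800 (q = 3 of N = 10).
Relative gaps: (17400−5400)/17400 = 0.6897; (17400−11400)/17400 = 0.3448; (17400−12800)/17400 = 0.2644.
Σ = 1.298851. Dividing by the full population N = 10 gives P₁ = 0.1299.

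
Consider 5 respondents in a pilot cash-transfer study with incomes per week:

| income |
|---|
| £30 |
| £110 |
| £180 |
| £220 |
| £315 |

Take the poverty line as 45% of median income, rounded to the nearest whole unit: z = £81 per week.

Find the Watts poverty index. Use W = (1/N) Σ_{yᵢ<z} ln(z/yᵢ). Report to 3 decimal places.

Below the line: £30 (q = 1 of N = 5).
ln(z/y) terms: ln(81/30) = 0.9933.
W = 0.993252 / 5 = 0.199.

0.199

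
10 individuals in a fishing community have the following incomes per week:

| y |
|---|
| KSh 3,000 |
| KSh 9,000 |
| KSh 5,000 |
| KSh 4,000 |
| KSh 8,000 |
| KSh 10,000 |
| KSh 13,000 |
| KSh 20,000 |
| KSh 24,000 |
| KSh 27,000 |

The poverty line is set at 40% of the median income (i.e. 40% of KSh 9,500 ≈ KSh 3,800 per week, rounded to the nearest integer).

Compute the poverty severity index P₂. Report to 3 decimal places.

0.004

Below z: KSh 3,000 (q = 1 of N = 10).
Relative gaps: (3800−3000)/3800 = 0.2105.
Squared: 0.0443.
Sum = 0.044321; P₂ = 0.044321 / 10 = 0.004.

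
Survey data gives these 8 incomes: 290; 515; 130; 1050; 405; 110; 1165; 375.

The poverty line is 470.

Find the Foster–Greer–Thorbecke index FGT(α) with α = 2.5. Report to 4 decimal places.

0.1344

Below z: 110, 130, 290, 375, 405 (q = 5 of N = 8).
Gap ratios (z−y)/z: (470−110)/470 = 0.7660; (470−130)/470 = 0.7234; (470−290)/470 = 0.3830; (470−375)/470 = 0.2021; (470−405)/470 = 0.1383.
Raised to α = 2.5: 0.51347; 0.44509; 0.09077; 0.01837; 0.00711.
Sum = 1.074811; FGT(2.5) = 1.074811 / 8 = 0.1344.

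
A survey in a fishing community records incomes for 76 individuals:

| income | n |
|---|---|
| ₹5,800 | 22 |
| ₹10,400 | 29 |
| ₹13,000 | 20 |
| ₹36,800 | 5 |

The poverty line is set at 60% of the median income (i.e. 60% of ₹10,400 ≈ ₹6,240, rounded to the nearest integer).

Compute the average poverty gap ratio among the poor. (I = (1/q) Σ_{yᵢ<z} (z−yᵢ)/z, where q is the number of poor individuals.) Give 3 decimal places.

0.071

Below the line: 22×₹5,800 (q = 22 of N = 76).
Shortfall ratios (z−y)/z: 0.0705 (×22); sum = 1.551282.
I averages over the q = 22 poor units only: 1.551282 / 22 = 0.071.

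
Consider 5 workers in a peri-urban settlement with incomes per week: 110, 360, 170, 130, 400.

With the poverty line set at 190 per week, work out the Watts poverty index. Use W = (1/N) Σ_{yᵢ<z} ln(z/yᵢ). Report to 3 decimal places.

0.207

Below the line: 110, 130, 170 (q = 3 of N = 5).
Log shortfalls: ln(190/110) = 0.5465; ln(190/130) = 0.3795; ln(190/170) = 0.1112.
W = 1.037259 / 5 = 0.207.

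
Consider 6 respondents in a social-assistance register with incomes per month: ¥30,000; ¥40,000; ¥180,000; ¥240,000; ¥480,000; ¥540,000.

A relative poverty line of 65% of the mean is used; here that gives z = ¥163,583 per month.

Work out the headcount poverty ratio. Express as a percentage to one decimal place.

2 of the 6 respondents have income below ¥163,583.
H = 2/6 = 33.3%.

33.3%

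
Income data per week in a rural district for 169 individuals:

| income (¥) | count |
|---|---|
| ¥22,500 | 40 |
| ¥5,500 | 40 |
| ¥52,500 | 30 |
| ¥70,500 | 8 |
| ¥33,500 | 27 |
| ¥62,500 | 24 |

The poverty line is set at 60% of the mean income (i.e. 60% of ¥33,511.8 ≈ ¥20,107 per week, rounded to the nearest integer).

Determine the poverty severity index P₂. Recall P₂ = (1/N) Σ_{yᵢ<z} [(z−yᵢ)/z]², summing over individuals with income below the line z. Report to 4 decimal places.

Below z: 40×¥5,500 (q = 40 of N = 169).
Shortfall ratios: (20107−5500)/20107 = 0.7265 (×40).
Squared: 0.5277 (×40).
Sum = 21.109964; P₂ = 21.109964 / 169 = 0.1249.

0.1249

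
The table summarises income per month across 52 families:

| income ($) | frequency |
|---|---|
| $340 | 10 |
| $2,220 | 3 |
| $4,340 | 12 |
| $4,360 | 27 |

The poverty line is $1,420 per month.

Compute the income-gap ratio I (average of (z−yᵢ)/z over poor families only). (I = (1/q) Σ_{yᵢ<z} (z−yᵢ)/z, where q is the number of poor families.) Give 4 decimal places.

Below z: 10×$340 (q = 10 of N = 52).
Shortfall ratios (z−y)/z: 0.7606 (×10); sum = 7.605634.
The income-gap ratio divides by q (the poor only): 7.605634 / 10 = 0.7606.

0.7606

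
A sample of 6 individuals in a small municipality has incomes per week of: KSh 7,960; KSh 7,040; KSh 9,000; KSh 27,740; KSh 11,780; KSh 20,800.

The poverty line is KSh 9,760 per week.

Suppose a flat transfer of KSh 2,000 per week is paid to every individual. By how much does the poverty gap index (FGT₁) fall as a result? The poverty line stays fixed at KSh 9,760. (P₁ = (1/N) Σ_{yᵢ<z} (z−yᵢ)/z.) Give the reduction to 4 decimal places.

Before: below the line — KSh 7,040, KSh 7,960, KSh 9,000; poverty gap index (FGT₁) = 0.090164.
After the KSh 2,000 transfer: below the line — KSh 9,040; poverty gap index (FGT₁) = 0.012295.
Reduction = 0.090164 − 0.012295 = 0.0779.

0.0779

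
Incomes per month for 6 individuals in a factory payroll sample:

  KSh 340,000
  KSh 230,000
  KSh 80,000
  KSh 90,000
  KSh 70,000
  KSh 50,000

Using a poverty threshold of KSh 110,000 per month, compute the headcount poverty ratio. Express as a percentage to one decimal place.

4 of the 6 individuals have income below KSh 110,000.
H = 4/6 = 66.7%.

66.7%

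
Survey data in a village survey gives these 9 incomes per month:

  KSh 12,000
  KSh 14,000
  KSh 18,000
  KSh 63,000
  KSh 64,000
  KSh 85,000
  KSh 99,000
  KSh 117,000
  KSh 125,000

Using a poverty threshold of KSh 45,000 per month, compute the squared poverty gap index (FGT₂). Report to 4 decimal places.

Below z: KSh 12,000, KSh 14,000, KSh 18,000 (q = 3 of N = 9).
Gap ratios (z−y)/z: (45000−12000)/45000 = 0.7333; (45000−14000)/45000 = 0.6889; (45000−18000)/45000 = 0.6000.
Squared: 0.5378; 0.4746; 0.3600.
Sum = 1.372346; P₂ = 1.372346 / 9 = 0.1525.

0.1525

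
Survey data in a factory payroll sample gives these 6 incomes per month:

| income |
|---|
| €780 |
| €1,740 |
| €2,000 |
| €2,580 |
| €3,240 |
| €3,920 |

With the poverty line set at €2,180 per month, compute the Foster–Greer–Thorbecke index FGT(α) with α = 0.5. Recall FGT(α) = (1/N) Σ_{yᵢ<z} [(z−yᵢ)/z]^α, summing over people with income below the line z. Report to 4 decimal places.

0.2563

Poor units: €780, €1,740, €2,000 (q = 3 of N = 6).
Normalized shortfalls: (2180−780)/2180 = 0.6422; (2180−1740)/2180 = 0.2018; (2180−2000)/2180 = 0.0826.
Raised to α = 0.5: 0.80137; 0.44926; 0.28735.
Sum = 1.537983; FGT(0.5) = 1.537983 / 6 = 0.2563.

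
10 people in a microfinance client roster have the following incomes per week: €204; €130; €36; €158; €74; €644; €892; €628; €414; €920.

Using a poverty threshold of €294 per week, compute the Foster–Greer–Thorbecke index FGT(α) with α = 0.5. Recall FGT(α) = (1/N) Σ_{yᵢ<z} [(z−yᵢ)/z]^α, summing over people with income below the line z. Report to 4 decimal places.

Below the line: €36, €74, €130, €158, €204 (q = 5 of N = 10).
Relative gaps: (294−36)/294 = 0.8776; (294−74)/294 = 0.7483; (294−130)/294 = 0.5578; (294−158)/294 = 0.4626; (294−204)/294 = 0.3061.
Raised to α = 0.5: 0.93678; 0.86504; 0.74688; 0.68014; 0.55328.
Sum = 3.782115; FGT(0.5) = 3.782115 / 10 = 0.3782.

0.3782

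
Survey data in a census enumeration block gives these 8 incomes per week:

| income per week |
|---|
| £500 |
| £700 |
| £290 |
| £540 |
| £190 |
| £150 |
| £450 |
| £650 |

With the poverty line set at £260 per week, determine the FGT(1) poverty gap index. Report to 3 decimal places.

0.087

Below z: £150, £190 (q = 2 of N = 8).
Normalized shortfalls: (260−150)/260 = 0.4231; (260−190)/260 = 0.2692.
Sum of shortfalls = 0.692308; P₁ averages over all N: 0.692308 / 8 = 0.087.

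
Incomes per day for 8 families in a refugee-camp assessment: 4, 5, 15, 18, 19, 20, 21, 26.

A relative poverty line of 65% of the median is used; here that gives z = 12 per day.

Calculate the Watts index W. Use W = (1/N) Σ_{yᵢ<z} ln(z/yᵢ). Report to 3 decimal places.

0.247

Incomes under z: 4, 5 (q = 2 of N = 8).
Log shortfalls: ln(12/4) = 1.0986; ln(12/5) = 0.8755.
W = 1.974081 / 8 = 0.247.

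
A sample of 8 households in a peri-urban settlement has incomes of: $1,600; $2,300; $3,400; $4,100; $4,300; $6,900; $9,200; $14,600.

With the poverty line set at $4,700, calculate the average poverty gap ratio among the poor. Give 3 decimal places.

Below z: $1,600, $2,300, $3,400, $4,100, $4,300 (q = 5 of N = 8).
Shortfall ratios (z−y)/z: 0.6596, 0.5106, 0.2766, 0.1277, 0.0851; sum = 1.659574.
The income-gap ratio divides by q (the poor only): 1.659574 / 5 = 0.332.

0.332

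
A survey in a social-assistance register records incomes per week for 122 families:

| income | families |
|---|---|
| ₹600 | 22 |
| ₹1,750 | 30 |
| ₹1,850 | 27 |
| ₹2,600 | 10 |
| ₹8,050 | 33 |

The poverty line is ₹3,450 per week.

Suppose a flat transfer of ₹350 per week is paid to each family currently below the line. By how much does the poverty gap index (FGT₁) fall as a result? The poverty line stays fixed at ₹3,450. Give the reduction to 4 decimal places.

Before: below the line — 22×₹600, 30×₹1,750, 27×₹1,850, 10×₹2,600; poverty gap index (FGT₁) = 0.392967.
After the ₹350 transfer: below the line — 22×₹950, 30×₹2,100, 27×₹2,200, 10×₹2,950; poverty gap index (FGT₁) = 0.318959.
Reduction = 0.392967 − 0.318959 = 0.0740.

0.0740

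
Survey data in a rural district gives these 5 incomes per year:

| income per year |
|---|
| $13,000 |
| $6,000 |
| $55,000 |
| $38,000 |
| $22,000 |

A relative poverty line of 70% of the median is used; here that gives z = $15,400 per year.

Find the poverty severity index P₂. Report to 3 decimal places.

Below z: $6,000, $13,000 (q = 2 of N = 5).
Normalized shortfalls: (15400−6000)/15400 = 0.6104; (15400−13000)/15400 = 0.1558.
Squared: 0.3726; 0.0243.
Sum = 0.396863; P₂ = 0.396863 / 5 = 0.079.

0.079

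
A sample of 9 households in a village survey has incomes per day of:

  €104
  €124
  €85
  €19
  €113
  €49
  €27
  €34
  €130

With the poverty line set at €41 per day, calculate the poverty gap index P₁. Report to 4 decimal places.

Poor units: €19, €27, €34 (q = 3 of N = 9).
Shortfall ratios: (41−19)/41 = 0.5366; (41−27)/41 = 0.3415; (41−34)/41 = 0.1707.
Sum of shortfalls = 1.048780; P₁ averages over all N: 1.048780 / 9 = 0.1165.

0.1165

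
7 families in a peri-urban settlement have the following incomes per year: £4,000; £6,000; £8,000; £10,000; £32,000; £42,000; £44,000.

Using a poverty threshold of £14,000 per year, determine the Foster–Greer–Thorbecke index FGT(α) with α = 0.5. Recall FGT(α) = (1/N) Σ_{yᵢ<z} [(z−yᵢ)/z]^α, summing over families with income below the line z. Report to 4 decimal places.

0.3986

Incomes under z: £4,000, £6,000, £8,000, £10,000 (q = 4 of N = 7).
Shortfall ratios: (14000−4000)/14000 = 0.7143; (14000−6000)/14000 = 0.5714; (14000−8000)/14000 = 0.4286; (14000−10000)/14000 = 0.2857.
Raised to α = 0.5: 0.84515; 0.75593; 0.65465; 0.53452.
Sum = 2.790259; FGT(0.5) = 2.790259 / 7 = 0.3986.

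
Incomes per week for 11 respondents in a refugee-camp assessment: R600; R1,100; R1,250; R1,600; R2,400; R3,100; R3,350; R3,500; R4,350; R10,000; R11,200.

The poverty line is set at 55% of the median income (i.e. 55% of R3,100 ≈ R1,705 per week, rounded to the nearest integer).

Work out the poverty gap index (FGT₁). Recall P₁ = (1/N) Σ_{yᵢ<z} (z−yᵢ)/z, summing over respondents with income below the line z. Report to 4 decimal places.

Poor units: R600, R1,100, R1,250, R1,600 (q = 4 of N = 11).
Relative gaps: (1705−600)/1705 = 0.6481; (1705−1100)/1705 = 0.3548; (1705−1250)/1705 = 0.2669; (1705−1600)/1705 = 0.0616.
Sum of shortfalls = 1.331378; P₁ averages over all N: 1.331378 / 11 = 0.1210.

0.1210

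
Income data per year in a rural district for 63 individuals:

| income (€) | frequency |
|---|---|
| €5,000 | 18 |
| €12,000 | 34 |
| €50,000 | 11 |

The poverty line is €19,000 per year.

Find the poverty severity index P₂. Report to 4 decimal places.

0.2284

Poor units: 18×€5,000, 34×€12,000 (q = 52 of N = 63).
Relative gaps: (19000−5000)/19000 = 0.7368 (×18); (19000−12000)/19000 = 0.3684 (×34).
Squared: 0.5429 (×18); 0.1357 (×34).
Sum = 14.387812; P₂ = 14.387812 / 63 = 0.2284.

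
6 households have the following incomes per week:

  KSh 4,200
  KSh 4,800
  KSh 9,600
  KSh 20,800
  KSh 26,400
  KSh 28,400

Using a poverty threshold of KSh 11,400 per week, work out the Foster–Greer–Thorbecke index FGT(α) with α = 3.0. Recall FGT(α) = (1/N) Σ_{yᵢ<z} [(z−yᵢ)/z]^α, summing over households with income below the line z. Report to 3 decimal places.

0.075

Below z: KSh 4,200, KSh 4,800, KSh 9,600 (q = 3 of N = 6).
Shortfall ratios: (11400−4200)/11400 = 0.6316; (11400−4800)/11400 = 0.5789; (11400−9600)/11400 = 0.1579.
Raised to α = 3.0: 0.25193; 0.19405; 0.00394.
Sum = 0.449920; FGT(3.0) = 0.449920 / 6 = 0.075.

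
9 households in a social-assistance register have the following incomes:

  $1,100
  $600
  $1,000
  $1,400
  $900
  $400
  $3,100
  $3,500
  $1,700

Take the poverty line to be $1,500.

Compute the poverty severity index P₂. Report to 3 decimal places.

Poor units: $400, $600, $900, $1,000, $1,100, $1,400 (q = 6 of N = 9).
Relative gaps: (1500−400)/1500 = 0.7333; (1500−600)/1500 = 0.6000; (1500−900)/1500 = 0.4000; (1500−1000)/1500 = 0.3333; (1500−1100)/1500 = 0.2667; (1500−1400)/1500 = 0.0667.
Squared: 0.5378; 0.3600; 0.1600; 0.1111; 0.0711; 0.0044.
Sum = 1.244444; P₂ = 1.244444 / 9 = 0.138.

0.138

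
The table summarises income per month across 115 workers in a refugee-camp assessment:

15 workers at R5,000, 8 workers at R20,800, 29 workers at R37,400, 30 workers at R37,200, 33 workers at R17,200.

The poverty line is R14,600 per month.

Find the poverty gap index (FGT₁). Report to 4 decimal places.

Below z: 15×R5,000 (q = 15 of N = 115).
Gap ratios (z−y)/z: (14600−5000)/14600 = 0.6575 (×15).
Sum of shortfalls = 9.863014; P₁ averages over all N: 9.863014 / 115 = 0.0858.

0.0858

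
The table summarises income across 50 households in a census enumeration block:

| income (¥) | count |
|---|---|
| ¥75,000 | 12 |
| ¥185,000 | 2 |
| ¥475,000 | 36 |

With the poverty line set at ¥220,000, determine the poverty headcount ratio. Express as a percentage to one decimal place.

28.0%

14 of the 50 households have income below ¥220,000.
H = 14/50 = 28.0%.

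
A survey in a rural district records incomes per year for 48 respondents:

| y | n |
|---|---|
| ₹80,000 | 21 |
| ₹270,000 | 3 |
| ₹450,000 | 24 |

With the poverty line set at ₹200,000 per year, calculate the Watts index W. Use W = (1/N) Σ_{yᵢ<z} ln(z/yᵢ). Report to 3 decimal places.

Below the line: 21×₹80,000 (q = 21 of N = 48).
Log gaps: ln(200000/80000) = 0.9163 (×21).
W = 19.242105 / 48 = 0.401.

0.401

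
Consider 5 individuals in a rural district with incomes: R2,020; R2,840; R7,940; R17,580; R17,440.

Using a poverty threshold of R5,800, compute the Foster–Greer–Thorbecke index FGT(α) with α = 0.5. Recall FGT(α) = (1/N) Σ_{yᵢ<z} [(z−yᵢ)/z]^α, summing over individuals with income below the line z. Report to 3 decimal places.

0.304

Poor units: R2,020, R2,840 (q = 2 of N = 5).
Normalized shortfalls: (5800−2020)/5800 = 0.6517; (5800−2840)/5800 = 0.5103.
Raised to α = 0.5: 0.80729; 0.71438.
Sum = 1.521679; FGT(0.5) = 1.521679 / 5 = 0.304.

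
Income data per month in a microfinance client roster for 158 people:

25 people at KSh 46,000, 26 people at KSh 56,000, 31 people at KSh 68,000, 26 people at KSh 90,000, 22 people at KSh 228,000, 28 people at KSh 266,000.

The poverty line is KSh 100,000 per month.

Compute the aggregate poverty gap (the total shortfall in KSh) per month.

Incomes under z: 25×KSh 46,000, 26×KSh 56,000, 31×KSh 68,000, 26×KSh 90,000 (q = 108 of N = 158).
Individual gaps: 25×(100000−46000) = 1350000; 26×(100000−56000) = 1144000; 31×(100000−68000) = 992000; 26×(100000−90000) = 260000.
Aggregate gap = KSh 3,746,000.

KSh 3,746,000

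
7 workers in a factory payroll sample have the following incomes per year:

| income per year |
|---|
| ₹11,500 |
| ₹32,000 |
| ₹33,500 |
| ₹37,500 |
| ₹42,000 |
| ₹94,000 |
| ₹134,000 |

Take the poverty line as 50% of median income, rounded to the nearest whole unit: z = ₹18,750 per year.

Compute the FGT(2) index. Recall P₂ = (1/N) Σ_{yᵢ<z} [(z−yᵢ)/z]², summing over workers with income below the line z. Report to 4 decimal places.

0.0214

Incomes under z: ₹11,500 (q = 1 of N = 7).
Shortfall ratios: (18750−11500)/18750 = 0.3867.
Squared: 0.1495.
Sum = 0.149511; P₂ = 0.149511 / 7 = 0.0214.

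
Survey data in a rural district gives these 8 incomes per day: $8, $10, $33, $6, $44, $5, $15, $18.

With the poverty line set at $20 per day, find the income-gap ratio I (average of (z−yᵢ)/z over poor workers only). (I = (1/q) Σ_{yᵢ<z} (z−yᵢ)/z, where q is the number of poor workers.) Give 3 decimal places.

0.483

Incomes under z: $5, $6, $8, $10, $15, $18 (q = 6 of N = 8).
Shortfall ratios (z−y)/z: 0.7500, 0.7000, 0.6000, 0.5000, 0.2500, 0.1000; sum = 2.900000.
The income-gap ratio divides by q (the poor only): 2.900000 / 6 = 0.483.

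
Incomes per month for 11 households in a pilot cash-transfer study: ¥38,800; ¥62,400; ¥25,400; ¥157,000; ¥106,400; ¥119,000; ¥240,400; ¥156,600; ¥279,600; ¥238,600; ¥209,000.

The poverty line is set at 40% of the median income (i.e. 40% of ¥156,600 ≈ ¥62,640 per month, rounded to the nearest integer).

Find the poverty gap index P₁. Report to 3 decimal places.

Incomes under z: ¥25,400, ¥38,800, ¥62,400 (q = 3 of N = 11).
Normalized shortfalls: (62640−25400)/62640 = 0.5945; (62640−38800)/62640 = 0.3806; (62640−62400)/62640 = 0.0038.
Sum of shortfalls = 0.978927; P₁ averages over all N: 0.978927 / 11 = 0.089.

0.089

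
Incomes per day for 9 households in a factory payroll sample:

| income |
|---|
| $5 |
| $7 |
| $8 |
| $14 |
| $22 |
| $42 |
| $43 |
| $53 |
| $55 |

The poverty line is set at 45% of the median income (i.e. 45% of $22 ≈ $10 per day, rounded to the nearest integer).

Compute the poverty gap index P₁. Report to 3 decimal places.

0.111

Below the line: $5, $7, $8 (q = 3 of N = 9).
Relative gaps: (10−5)/10 = 0.5000; (10−7)/10 = 0.3000; (10−8)/10 = 0.2000.
Σ = 1.000000. Dividing by the full population N = 9 gives P₁ = 0.111.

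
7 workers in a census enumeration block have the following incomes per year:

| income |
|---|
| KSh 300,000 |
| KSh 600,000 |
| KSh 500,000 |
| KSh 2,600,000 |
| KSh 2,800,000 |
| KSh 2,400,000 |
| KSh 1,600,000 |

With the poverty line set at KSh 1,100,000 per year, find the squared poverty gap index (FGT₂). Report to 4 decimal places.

0.1476

Poor units: KSh 300,000, KSh 500,000, KSh 600,000 (q = 3 of N = 7).
Gap ratios (z−y)/z: (1100000−300000)/1100000 = 0.7273; (1100000−500000)/1100000 = 0.5455; (1100000−600000)/1100000 = 0.4545.
Squared: 0.5289; 0.2975; 0.2066.
Sum = 1.033058; P₂ = 1.033058 / 7 = 0.1476.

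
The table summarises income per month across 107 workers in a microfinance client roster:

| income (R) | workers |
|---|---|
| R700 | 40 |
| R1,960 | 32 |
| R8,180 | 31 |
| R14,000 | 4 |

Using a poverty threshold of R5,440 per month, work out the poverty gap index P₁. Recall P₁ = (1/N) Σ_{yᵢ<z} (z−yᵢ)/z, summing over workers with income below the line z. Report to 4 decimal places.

Poor units: 40×R700, 32×R1,960 (q = 72 of N = 107).
Normalized shortfalls: (5440−700)/5440 = 0.8713 (×40); (5440−1960)/5440 = 0.6397 (×32).
Sum of shortfalls = 55.323529; P₁ averages over all N: 55.323529 / 107 = 0.5170.

0.5170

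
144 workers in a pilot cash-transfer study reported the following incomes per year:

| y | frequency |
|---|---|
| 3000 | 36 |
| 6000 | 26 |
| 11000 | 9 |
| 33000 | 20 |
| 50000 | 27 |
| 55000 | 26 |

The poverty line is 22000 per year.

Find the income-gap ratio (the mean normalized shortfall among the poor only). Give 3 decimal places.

0.768

Incomes under z: 36×3000, 26×6000, 9×11000 (q = 71 of N = 144).
Shortfall ratios (z−y)/z: 0.8636 (×36), 0.7273 (×26), 0.5000 (×9); sum = 54.500000.
The income-gap ratio divides by q (the poor only): 54.500000 / 71 = 0.768.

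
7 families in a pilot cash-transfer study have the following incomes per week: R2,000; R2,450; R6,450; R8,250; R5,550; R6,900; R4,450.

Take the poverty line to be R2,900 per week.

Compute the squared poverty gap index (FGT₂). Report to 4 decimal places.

Below the line: R2,000, R2,450 (q = 2 of N = 7).
Gap ratios (z−y)/z: (2900−2000)/2900 = 0.3103; (2900−2450)/2900 = 0.1552.
Squared: 0.0963; 0.0241.
Sum = 0.120392; P₂ = 0.120392 / 7 = 0.0172.

0.0172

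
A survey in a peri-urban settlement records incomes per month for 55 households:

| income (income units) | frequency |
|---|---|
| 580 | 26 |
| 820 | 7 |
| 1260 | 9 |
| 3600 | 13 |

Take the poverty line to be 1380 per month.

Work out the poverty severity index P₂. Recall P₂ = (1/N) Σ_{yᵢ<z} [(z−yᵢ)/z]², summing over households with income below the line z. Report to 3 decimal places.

0.181

Poor units: 26×580, 7×820, 9×1260 (q = 42 of N = 55).
Shortfall ratios: (1380−580)/1380 = 0.5797 (×26); (1380−820)/1380 = 0.4058 (×7); (1380−1260)/1380 = 0.0870 (×9).
Squared: 0.3361 (×26); 0.1647 (×7); 0.0076 (×9).
Sum = 9.958412; P₂ = 9.958412 / 55 = 0.181.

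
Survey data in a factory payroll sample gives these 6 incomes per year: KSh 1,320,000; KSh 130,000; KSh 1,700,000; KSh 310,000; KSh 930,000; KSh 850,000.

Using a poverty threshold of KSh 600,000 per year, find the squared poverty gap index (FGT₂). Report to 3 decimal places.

Below z: KSh 130,000, KSh 310,000 (q = 2 of N = 6).
Normalized shortfalls: (600000−130000)/600000 = 0.7833; (600000−310000)/600000 = 0.4833.
Squared: 0.6136; 0.2336.
Sum = 0.847222; P₂ = 0.847222 / 6 = 0.141.

0.141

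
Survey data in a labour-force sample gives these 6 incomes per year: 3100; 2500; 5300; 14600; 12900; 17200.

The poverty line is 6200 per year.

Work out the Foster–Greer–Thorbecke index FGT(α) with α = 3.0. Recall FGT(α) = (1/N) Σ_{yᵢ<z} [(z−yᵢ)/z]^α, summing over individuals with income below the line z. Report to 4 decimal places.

Poor units: 2500, 3100, 5300 (q = 3 of N = 6).
Gap ratios (z−y)/z: (6200−2500)/6200 = 0.5968; (6200−3100)/6200 = 0.5000; (6200−5300)/6200 = 0.1452.
Raised to α = 3.0: 0.21253; 0.12500; 0.00306.
Sum = 0.340594; FGT(3.0) = 0.340594 / 6 = 0.0568.

0.0568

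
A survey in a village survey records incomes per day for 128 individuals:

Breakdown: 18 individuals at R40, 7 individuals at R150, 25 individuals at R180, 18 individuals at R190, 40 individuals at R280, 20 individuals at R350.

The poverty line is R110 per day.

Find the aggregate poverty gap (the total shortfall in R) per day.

R1,260

Below z: 18×R40 (q = 18 of N = 128).
Individual gaps: 18×(110−40) = 1260.
Aggregate gap = R1,260.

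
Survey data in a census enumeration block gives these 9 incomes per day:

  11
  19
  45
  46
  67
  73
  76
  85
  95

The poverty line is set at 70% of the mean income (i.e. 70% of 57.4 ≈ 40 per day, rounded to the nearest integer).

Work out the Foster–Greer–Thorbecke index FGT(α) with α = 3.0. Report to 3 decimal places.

0.058

Below z: 11, 19 (q = 2 of N = 9).
Shortfall ratios: (40−11)/40 = 0.7250; (40−19)/40 = 0.5250.
Raised to α = 3.0: 0.38108; 0.14470.
Sum = 0.525781; FGT(3.0) = 0.525781 / 9 = 0.058.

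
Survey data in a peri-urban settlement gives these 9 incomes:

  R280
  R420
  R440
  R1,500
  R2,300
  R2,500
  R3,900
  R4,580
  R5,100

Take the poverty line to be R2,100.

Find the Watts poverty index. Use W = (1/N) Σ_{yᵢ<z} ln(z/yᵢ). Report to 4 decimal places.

Incomes under z: R280, R420, R440, R1,500 (q = 4 of N = 9).
Log gaps: ln(2100/280) = 2.0149; ln(2100/420) = 1.6094; ln(2100/440) = 1.5629; ln(2100/1500) = 0.3365.
W = 5.523731 / 9 = 0.6137.

0.6137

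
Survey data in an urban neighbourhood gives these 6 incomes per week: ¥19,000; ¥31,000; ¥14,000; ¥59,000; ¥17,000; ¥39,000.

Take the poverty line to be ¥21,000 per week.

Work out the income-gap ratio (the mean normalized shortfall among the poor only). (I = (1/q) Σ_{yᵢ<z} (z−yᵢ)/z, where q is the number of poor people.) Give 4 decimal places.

Incomes under z: ¥14,000, ¥17,000, ¥19,000 (q = 3 of N = 6).
Shortfall ratios (z−y)/z: 0.3333, 0.1905, 0.0952; sum = 0.619048.
The income-gap ratio divides by q (the poor only): 0.619048 / 3 = 0.2063.

0.2063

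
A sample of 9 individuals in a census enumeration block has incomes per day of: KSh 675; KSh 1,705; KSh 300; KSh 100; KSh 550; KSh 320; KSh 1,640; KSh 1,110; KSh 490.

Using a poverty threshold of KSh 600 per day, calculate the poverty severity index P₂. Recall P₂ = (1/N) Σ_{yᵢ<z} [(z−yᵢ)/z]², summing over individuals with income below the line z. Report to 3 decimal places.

Below z: KSh 100, KSh 300, KSh 320, KSh 490, KSh 550 (q = 5 of N = 9).
Relative gaps: (600−100)/600 = 0.8333; (600−300)/600 = 0.5000; (600−320)/600 = 0.4667; (600−490)/600 = 0.1833; (600−550)/600 = 0.0833.
Squared: 0.6944; 0.2500; 0.2178; 0.0336; 0.0069.
Sum = 1.202778; P₂ = 1.202778 / 9 = 0.134.

0.134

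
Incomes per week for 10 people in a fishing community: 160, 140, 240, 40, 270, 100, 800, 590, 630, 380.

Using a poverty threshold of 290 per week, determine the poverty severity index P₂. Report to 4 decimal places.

0.1675

Incomes under z: 40, 100, 140, 160, 240, 270 (q = 6 of N = 10).
Normalized shortfalls: (290−40)/290 = 0.8621; (290−100)/290 = 0.6552; (290−140)/290 = 0.5172; (290−160)/290 = 0.4483; (290−240)/290 = 0.1724; (290−270)/290 = 0.0690.
Squared: 0.7432; 0.4293; 0.2675; 0.2010; 0.0297; 0.0048.
Sum = 1.675386; P₂ = 1.675386 / 10 = 0.1675.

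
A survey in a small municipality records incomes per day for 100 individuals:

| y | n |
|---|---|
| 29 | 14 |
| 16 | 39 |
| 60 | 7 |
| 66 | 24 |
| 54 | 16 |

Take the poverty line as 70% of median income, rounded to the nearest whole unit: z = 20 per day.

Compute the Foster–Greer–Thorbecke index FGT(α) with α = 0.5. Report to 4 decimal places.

0.1744

Below the line: 39×16 (q = 39 of N = 100).
Relative gaps: (20−16)/20 = 0.2000 (×39).
Raised to α = 0.5: 0.44721 (×39).
Sum = 17.441330; FGT(0.5) = 17.441330 / 100 = 0.1744.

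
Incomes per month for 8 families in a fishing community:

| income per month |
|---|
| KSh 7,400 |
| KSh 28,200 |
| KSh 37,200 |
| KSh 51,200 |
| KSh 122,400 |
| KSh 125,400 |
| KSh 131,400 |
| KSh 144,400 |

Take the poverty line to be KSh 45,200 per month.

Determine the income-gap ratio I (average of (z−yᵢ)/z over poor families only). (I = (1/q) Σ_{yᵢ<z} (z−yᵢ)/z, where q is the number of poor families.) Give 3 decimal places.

0.463

Incomes under z: KSh 7,400, KSh 28,200, KSh 37,200 (q = 3 of N = 8).
Relative gaps: 0.8363, 0.3761, 0.1770; sum = 1.389381.
I averages over the q = 3 poor units only: 1.389381 / 3 = 0.463.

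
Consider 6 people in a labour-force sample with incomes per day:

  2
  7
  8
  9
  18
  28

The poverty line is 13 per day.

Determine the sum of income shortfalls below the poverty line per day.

Incomes under z: 2, 7, 8, 9 (q = 4 of N = 6).
Individual gaps: 13−2 = 11; 13−7 = 6; 13−8 = 5; 13−9 = 4.
Aggregate gap = 26.

26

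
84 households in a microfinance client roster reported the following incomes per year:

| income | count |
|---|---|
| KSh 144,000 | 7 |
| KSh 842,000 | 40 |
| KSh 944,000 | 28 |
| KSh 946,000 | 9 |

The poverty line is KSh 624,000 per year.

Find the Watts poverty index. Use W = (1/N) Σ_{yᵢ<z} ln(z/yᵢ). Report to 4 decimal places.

Below z: 7×KSh 144,000 (q = 7 of N = 84).
ln(z/y) terms: ln(624000/144000) = 1.4663 (×7).
W = 10.264359 / 84 = 0.1222.

0.1222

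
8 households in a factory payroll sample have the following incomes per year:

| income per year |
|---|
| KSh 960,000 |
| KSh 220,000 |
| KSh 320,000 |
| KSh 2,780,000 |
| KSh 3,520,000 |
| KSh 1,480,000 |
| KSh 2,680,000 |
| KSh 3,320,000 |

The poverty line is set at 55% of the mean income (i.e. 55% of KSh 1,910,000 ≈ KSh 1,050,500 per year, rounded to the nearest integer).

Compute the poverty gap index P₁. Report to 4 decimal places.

Below z: KSh 220,000, KSh 320,000, KSh 960,000 (q = 3 of N = 8).
Shortfall ratios: (1050500−220000)/1050500 = 0.7906; (1050500−320000)/1050500 = 0.6954; (1050500−960000)/1050500 = 0.0861.
Sum of shortfalls = 1.572109; P₁ averages over all N: 1.572109 / 8 = 0.1965.

0.1965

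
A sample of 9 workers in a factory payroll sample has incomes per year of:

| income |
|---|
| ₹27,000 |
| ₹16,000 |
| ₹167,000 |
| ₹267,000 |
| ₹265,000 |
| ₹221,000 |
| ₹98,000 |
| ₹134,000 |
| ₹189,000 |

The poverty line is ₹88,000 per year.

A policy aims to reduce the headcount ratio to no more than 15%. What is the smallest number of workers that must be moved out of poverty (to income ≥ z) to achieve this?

2 of the 9 workers are poor, so H = 2/9 = 0.222.
A headcount ratio of at most 15% allows at most ⌊0.15 × 9⌋ = 1 poor workers.
So at least 2 − 1 = 1 must be lifted.

1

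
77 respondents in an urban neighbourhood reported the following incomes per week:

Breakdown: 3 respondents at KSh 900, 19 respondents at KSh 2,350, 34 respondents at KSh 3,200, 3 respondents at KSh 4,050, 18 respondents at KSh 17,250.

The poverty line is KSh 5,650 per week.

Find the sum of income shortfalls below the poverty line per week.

KSh 165,050

Below the line: 3×KSh 900, 19×KSh 2,350, 34×KSh 3,200, 3×KSh 4,050 (q = 59 of N = 77).
Individual gaps: 3×(5650−900) = 14250; 19×(5650−2350) = 62700; 34×(5650−3200) = 83300; 3×(5650−4050) = 4800.
Aggregate gap = KSh 165,050.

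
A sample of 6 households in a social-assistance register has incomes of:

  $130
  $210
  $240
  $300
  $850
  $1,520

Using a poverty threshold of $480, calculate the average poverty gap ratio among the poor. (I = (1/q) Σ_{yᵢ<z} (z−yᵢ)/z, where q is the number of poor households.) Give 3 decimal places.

Below the line: $130, $210, $240, $300 (q = 4 of N = 6).
Shortfall ratios (z−y)/z: 0.7292, 0.5625, 0.5000, 0.3750; sum = 2.166667.
The income-gap ratio divides by q (the poor only): 2.166667 / 4 = 0.542.

0.542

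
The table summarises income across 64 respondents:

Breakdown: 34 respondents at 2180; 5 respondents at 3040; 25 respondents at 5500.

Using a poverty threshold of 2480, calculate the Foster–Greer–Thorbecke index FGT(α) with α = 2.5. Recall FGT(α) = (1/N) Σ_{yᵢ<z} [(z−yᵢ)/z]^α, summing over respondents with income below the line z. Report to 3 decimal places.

Incomes under z: 34×2180 (q = 34 of N = 64).
Normalized shortfalls: (2480−2180)/2480 = 0.1210 (×34).
Raised to α = 2.5: 0.00509 (×34).
Sum = 0.173043; FGT(2.5) = 0.173043 / 64 = 0.003.

0.003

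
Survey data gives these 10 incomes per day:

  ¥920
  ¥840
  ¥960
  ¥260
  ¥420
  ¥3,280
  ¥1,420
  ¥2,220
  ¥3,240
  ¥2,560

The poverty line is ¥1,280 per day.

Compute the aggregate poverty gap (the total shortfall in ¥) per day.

Poor units: ¥260, ¥420, ¥840, ¥920, ¥960 (q = 5 of N = 10).
Individual gaps: 1280−260 = 1020; 1280−420 = 860; 1280−840 = 440; 1280−920 = 360; 1280−960 = 320.
Aggregate gap = ¥3,000.

¥3,000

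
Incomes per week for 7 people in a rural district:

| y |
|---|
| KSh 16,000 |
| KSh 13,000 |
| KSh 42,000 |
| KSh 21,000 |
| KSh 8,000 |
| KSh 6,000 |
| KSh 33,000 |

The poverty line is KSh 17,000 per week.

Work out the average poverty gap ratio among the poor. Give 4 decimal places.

Below the line: KSh 6,000, KSh 8,000, KSh 13,000, KSh 16,000 (q = 4 of N = 7).
Shortfall ratios (z−y)/z: 0.6471, 0.5294, 0.2353, 0.0588; sum = 1.470588.
The income-gap ratio divides by q (the poor only): 1.470588 / 4 = 0.3676.

0.3676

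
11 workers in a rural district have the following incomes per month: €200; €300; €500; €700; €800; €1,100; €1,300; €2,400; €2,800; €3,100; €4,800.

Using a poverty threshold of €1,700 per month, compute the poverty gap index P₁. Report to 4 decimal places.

0.3743

Incomes under z: €200, €300, €500, €700, €800, €1,100, €1,300 (q = 7 of N = 11).
Relative gaps: (1700−200)/1700 = 0.8824; (1700−300)/1700 = 0.8235; (1700−500)/1700 = 0.7059; (1700−700)/1700 = 0.5882; (1700−800)/1700 = 0.5294; (1700−1100)/1700 = 0.3529; (1700−1300)/1700 = 0.2353.
Sum of shortfalls = 4.117647; P₁ averages over all N: 4.117647 / 11 = 0.3743.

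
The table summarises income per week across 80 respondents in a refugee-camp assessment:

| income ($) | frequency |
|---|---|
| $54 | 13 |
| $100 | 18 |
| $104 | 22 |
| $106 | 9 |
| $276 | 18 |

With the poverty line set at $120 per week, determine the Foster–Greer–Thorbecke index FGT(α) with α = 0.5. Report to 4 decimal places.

0.3512

Below the line: 13×$54, 18×$100, 22×$104, 9×$106 (q = 62 of N = 80).
Shortfall ratios: (120−54)/120 = 0.5500 (×13); (120−100)/120 = 0.1667 (×18); (120−104)/120 = 0.1333 (×22); (120−106)/120 = 0.1167 (×9).
Raised to α = 0.5: 0.74162 (×13); 0.40825 (×18); 0.36515 (×22); 0.34157 (×9).
Sum = 28.096877; FGT(0.5) = 28.096877 / 80 = 0.3512.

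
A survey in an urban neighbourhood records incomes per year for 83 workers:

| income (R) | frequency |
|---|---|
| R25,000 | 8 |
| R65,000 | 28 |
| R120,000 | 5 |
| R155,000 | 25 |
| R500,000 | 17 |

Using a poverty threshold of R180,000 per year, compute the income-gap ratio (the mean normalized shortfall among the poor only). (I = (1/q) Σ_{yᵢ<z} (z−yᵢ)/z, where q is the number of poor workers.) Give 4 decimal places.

0.4533

Poor units: 8×R25,000, 28×R65,000, 5×R120,000, 25×R155,000 (q = 66 of N = 83).
Relative gaps: 0.8611 (×8), 0.6389 (×28), 0.3333 (×5), 0.1389 (×25); sum = 29.916667.
I averages over the q = 66 poor units only: 29.916667 / 66 = 0.4533.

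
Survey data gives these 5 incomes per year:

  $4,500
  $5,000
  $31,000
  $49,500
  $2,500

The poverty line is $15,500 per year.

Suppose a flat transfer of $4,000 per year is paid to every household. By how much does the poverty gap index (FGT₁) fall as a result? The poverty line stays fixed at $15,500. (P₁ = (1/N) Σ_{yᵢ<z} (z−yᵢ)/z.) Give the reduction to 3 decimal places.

Before: below the line — $2,500, $4,500, $5,000; poverty gap index (FGT₁) = 0.44516.
After the $4,000 transfer: below the line — $6,500, $8,500, $9,000; poverty gap index (FGT₁) = 0.29032.
Reduction = 0.44516 − 0.29032 = 0.155.

0.155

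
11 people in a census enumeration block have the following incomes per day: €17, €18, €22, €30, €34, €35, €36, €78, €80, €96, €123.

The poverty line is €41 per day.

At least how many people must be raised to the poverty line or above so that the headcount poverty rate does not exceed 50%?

2

7 of the 11 people are poor, so H = 7/11 = 0.636.
A headcount ratio of at most 50% allows at most ⌊0.50 × 11⌋ = 5 poor people.
So at least 7 − 5 = 2 must be lifted.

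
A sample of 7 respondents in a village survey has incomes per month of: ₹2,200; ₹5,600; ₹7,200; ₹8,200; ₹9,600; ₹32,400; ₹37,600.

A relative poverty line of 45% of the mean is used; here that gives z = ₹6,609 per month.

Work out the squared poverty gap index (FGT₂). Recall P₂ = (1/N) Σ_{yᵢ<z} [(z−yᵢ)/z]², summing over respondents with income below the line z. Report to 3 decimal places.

Incomes under z: ₹2,200, ₹5,600 (q = 2 of N = 7).
Shortfall ratios: (6609−2200)/6609 = 0.6671; (6609−5600)/6609 = 0.1527.
Squared: 0.4450; 0.0233.
Sum = 0.468358; P₂ = 0.468358 / 7 = 0.067.

0.067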